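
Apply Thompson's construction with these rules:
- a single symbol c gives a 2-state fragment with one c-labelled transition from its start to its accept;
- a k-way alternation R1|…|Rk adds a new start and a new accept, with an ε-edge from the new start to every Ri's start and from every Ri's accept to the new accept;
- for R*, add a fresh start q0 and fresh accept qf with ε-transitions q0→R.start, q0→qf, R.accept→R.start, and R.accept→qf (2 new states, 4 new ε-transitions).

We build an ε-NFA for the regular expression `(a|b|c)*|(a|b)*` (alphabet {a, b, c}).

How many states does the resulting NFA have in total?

20

Per subexpression:
Each of the 5 symbol leaves contributes a 2-state fragment.
  a|b|c — 8 states
  (a|b|c)* — 10 states
  a|b — 6 states
  (a|b)* — 8 states
  (a|b|c)*|(a|b)* — 20 states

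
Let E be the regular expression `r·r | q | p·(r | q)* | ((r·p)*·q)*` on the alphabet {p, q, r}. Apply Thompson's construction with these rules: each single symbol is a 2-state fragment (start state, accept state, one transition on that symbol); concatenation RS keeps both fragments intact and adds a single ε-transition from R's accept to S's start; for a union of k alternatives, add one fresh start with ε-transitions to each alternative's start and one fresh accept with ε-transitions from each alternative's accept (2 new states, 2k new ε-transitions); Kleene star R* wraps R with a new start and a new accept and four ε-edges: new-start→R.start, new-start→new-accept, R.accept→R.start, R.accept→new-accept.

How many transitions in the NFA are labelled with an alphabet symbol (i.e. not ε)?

Recursing over subexpressions:
Each of the 9 symbol leaves contributes exactly 1 symbol transition.
  r·r = 2 symbol transitions
  r | q = 2 symbol transitions
  (r | q)* = 2 symbol transitions
  p·(r | q)* = 3 symbol transitions
  r·p = 2 symbol transitions
  (r·p)* = 2 symbol transitions
  (r·p)*·q = 3 symbol transitions
  ((r·p)*·q)* = 3 symbol transitions
  r·r | q | p·(r | q)* | ((r·p)*·q)* = 9 symbol transitions

9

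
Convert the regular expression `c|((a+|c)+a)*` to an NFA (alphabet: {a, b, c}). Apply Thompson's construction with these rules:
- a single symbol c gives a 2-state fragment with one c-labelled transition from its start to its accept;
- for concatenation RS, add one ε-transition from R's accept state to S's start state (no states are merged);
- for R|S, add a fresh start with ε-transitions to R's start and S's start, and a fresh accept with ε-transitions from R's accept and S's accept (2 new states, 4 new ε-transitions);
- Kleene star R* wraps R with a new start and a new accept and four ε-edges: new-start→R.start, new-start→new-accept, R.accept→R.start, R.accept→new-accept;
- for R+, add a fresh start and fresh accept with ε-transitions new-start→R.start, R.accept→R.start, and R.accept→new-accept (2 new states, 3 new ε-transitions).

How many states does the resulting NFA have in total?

By structural recursion:
Each of the 4 symbol leaves contributes a 2-state fragment.
  a+ = 4 states
  a+|c = 8 states
  (a+|c)+ = 10 states
  (a+|c)+a = 12 states
  ((a+|c)+a)* = 14 states
  c|((a+|c)+a)* = 18 states

18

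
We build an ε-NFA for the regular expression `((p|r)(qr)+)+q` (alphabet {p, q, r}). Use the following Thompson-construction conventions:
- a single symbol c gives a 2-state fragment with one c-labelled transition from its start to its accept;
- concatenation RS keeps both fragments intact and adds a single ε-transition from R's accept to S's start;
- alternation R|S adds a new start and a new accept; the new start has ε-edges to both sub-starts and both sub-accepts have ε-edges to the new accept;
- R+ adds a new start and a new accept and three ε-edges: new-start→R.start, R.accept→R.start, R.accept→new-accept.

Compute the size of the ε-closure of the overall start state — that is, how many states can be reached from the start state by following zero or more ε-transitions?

4

Work bottom-up. For each fragment F, track |ε-closure(F.start)| and whether F's accept lies in that closure (i.e. whether F accepts ε). A single-symbol fragment has closure size 1 and does not accept ε.
  p|r : C = 1 + 1 + 1 = 3 (the new accept is not ε-reachable since no branch accepts ε)
  qr : same as the first factor's closure: C = 1
  (qr)+ : C = 1 + 1 = 2 (the body doesn't accept ε, so the new accept is not reached)
  (p|r)(qr)+ : C equals the left operand's closure size = 3 (its accept is not ε-reachable, so the closure stops there)
  ((p|r)(qr)+)+ : new start ε-reaches only the body's start; the new accept needs a symbol first: C = 1 + 3 = 4
  ((p|r)(qr)+)+q : same as the first factor's closure: C = 4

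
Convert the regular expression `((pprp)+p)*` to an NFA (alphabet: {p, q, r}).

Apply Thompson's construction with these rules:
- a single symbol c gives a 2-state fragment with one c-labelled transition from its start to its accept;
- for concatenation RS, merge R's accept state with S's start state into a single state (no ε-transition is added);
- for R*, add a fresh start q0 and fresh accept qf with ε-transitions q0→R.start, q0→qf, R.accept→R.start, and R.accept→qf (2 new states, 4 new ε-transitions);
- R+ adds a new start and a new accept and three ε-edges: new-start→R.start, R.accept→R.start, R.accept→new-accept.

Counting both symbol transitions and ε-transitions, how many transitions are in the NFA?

Recursing over subexpressions:
Each of the 5 symbol leaves contributes 1 transition (1 symbol, 0 ε).
  pprp = 4 transitions (4 symbol, 0 ε)
  (pprp)+ = 7 transitions (4 symbol, 3 ε)
  (pprp)+p = 8 transitions (5 symbol, 3 ε)
  ((pprp)+p)* = 12 transitions (5 symbol, 7 ε)

12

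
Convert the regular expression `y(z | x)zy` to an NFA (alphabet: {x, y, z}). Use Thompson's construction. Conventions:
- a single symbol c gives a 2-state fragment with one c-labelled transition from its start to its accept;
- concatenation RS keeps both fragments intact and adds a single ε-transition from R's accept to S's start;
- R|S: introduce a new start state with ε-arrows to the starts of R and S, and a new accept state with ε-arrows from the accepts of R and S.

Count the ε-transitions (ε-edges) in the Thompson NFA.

Bottom-up over the parse tree:
Each of the 5 symbol leaves contributes 0 ε-transitions.
  z | x → 4 ε-transitions
  y(z | x)zy → 7 ε-transitions

7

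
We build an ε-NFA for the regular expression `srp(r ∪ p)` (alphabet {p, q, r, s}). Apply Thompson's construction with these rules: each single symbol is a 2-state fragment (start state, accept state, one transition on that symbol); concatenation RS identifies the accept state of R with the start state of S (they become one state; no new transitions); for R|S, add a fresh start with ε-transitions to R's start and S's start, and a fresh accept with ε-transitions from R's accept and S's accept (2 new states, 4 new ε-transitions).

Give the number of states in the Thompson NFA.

9

Recursing over subexpressions:
Each of the 5 symbol leaves contributes a 2-state fragment.
  r ∪ p = 6 states
  srp(r ∪ p) = 9 states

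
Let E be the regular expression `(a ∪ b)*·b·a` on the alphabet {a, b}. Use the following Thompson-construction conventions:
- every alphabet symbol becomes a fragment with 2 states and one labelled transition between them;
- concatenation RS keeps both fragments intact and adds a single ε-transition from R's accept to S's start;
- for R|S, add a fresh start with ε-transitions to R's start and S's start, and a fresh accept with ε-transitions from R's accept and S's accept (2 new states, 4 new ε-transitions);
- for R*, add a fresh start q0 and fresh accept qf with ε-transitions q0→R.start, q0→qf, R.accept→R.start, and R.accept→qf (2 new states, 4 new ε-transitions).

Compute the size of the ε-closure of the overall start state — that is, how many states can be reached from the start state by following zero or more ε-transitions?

6

Work bottom-up. For each fragment F, track |ε-closure(F.start)| and whether F's accept lies in that closure (i.e. whether F accepts ε). A single-symbol fragment has closure size 1 and does not accept ε.
  a ∪ b : new start ε-reaches every alternative's start; none of them accept ε, so the new accept is not reached: C = 1 + 1 + 1 = 3
  (a ∪ b)* : the star's fresh start ε-reaches both the body's start and the fresh accept: C = 2 + 3 = 5
  (a ∪ b)*·b·a : the left operand accepts ε, so the closure extends into the next operand (via the concat ε-link); C = 5 + 1 = 6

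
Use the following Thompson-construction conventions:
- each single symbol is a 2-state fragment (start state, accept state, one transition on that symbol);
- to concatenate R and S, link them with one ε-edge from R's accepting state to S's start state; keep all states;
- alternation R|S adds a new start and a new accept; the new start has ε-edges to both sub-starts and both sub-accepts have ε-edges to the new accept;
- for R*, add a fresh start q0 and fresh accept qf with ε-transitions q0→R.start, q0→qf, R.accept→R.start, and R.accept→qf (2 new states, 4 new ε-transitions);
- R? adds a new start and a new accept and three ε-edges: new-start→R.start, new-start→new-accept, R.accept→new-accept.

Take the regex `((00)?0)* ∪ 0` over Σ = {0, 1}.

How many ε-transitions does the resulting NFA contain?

13

Building bottom-up:
Each of the 4 symbol leaves contributes 0 ε-transitions.
  00 — 1 ε-transition
  (00)? — 4 ε-transitions
  (00)?0 — 5 ε-transitions
  ((00)?0)* — 9 ε-transitions
  ((00)?0)* ∪ 0 — 13 ε-transitions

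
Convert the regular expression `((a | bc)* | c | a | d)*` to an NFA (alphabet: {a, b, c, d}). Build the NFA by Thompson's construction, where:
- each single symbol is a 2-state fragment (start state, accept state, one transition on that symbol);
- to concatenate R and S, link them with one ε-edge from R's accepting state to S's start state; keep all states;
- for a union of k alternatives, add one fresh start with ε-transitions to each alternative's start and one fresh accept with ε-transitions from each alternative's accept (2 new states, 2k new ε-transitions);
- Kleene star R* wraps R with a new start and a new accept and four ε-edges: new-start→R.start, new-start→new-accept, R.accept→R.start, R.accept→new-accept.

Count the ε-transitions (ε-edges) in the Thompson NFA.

21

Bottom-up over the parse tree:
Each of the 6 symbol leaves contributes 0 ε-transitions.
  bc — 1 ε-transition
  a | bc — 5 ε-transitions
  (a | bc)* — 9 ε-transitions
  (a | bc)* | c | a | d — 17 ε-transitions
  ((a | bc)* | c | a | d)* — 21 ε-transitions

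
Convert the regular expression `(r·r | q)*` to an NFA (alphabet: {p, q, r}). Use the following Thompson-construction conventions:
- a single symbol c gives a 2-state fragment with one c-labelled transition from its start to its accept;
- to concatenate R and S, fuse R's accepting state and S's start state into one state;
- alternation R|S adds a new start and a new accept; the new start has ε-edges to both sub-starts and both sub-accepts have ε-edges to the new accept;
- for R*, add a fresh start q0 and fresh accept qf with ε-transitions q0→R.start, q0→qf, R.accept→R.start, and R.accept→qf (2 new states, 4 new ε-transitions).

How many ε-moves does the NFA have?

Per subexpression:
Each of the 3 symbol leaves contributes 0 ε-transitions.
  r·r — 0 ε-transitions
  r·r | q — 4 ε-transitions
  (r·r | q)* — 8 ε-transitions

8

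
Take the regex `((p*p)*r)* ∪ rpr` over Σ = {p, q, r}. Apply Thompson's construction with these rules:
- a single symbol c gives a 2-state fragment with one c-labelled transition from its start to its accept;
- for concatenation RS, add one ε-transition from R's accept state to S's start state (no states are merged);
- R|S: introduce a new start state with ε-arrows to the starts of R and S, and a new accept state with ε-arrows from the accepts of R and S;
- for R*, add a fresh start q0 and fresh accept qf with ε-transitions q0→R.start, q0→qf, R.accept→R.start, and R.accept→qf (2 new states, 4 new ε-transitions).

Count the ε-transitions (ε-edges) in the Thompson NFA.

Building bottom-up:
Each of the 6 symbol leaves contributes 0 ε-transitions.
  p* — 4 ε-transitions
  p*p — 5 ε-transitions
  (p*p)* — 9 ε-transitions
  (p*p)*r — 10 ε-transitions
  ((p*p)*r)* — 14 ε-transitions
  rpr — 2 ε-transitions
  ((p*p)*r)* ∪ rpr — 20 ε-transitions

20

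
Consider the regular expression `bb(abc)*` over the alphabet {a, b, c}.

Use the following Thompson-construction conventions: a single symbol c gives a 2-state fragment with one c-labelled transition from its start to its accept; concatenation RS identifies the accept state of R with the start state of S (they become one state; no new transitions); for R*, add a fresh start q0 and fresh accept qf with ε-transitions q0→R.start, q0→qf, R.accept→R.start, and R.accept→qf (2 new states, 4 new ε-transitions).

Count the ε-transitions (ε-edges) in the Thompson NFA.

4

Bottom-up over the parse tree:
Each of the 5 symbol leaves contributes 0 ε-transitions.
  abc → 0 ε-transitions
  (abc)* → 4 ε-transitions
  bb(abc)* → 4 ε-transitions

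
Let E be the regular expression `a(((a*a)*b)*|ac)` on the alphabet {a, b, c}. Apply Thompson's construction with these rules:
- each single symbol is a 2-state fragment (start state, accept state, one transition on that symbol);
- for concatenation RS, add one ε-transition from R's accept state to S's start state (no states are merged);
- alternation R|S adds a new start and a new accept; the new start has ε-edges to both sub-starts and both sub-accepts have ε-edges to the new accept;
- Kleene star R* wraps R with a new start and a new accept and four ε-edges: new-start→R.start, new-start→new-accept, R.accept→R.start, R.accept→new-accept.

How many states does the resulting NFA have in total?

20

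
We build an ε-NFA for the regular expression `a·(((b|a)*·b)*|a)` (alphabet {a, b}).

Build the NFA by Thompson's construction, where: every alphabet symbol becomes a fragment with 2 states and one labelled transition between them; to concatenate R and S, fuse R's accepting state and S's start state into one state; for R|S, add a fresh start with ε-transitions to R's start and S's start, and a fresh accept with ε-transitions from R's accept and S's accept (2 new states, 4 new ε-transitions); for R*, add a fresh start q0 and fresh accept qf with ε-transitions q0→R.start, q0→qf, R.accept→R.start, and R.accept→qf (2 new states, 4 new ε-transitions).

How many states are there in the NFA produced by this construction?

16

By structural recursion:
Each of the 5 symbol leaves contributes a 2-state fragment.
  b|a : 6 states
  (b|a)* : 8 states
  (b|a)*·b : 9 states
  ((b|a)*·b)* : 11 states
  ((b|a)*·b)*|a : 15 states
  a·(((b|a)*·b)*|a) : 16 states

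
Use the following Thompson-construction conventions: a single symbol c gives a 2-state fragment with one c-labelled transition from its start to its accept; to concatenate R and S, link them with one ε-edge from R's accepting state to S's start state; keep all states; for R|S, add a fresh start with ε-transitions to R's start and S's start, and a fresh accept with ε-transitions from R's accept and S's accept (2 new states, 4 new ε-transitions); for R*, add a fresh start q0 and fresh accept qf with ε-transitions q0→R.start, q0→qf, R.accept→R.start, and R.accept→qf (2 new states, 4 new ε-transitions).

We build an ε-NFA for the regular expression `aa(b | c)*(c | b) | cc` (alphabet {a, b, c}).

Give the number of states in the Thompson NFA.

24

Per subexpression:
Each of the 8 symbol leaves contributes a 2-state fragment.
  b | c — 6 states
  (b | c)* — 8 states
  c | b — 6 states
  aa(b | c)*(c | b) — 18 states
  cc — 4 states
  aa(b | c)*(c | b) | cc — 24 states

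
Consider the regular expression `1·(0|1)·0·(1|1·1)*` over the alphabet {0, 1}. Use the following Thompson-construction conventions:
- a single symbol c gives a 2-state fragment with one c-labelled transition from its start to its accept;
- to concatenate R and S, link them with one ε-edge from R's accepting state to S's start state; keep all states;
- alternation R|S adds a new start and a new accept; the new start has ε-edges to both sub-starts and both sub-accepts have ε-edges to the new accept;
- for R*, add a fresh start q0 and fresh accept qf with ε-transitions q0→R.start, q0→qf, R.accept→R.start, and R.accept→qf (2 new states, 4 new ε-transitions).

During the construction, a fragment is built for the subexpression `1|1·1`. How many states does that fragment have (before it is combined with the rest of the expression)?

8

Fragment for `1|1·1`:
Each of the 3 symbol leaves contributes a 2-state fragment.
  1·1 = 4 states
  1|1·1 = 8 states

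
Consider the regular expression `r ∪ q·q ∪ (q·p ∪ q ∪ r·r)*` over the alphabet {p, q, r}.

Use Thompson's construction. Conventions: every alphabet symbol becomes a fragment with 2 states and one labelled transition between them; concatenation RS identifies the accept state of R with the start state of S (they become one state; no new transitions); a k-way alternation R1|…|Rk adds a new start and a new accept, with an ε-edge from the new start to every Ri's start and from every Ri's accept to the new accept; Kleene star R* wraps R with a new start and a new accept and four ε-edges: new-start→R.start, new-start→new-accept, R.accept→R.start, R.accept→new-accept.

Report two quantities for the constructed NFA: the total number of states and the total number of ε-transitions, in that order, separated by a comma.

19, 16

By structural recursion:
Each of the 8 symbol leaves contributes 2 states and 0 ε-transitions.
  q·q — 3 states, 0 ε-transitions
  q·p — 3 states, 0 ε-transitions
  r·r — 3 states, 0 ε-transitions
  q·p ∪ q ∪ r·r — 10 states, 6 ε-transitions
  (q·p ∪ q ∪ r·r)* — 12 states, 10 ε-transitions
  r ∪ q·q ∪ (q·p ∪ q ∪ r·r)* — 19 states, 16 ε-transitions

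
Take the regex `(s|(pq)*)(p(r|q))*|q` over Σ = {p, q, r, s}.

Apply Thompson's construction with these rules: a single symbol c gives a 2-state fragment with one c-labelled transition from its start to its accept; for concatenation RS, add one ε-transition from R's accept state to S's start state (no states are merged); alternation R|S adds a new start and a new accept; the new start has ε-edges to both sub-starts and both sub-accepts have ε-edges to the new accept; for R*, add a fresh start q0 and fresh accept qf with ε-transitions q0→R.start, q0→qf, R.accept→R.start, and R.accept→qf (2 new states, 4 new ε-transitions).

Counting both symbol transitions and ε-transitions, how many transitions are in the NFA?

30

Bottom-up over the parse tree:
Each of the 7 symbol leaves contributes 1 transition (1 symbol, 0 ε).
  pq → 3 transitions (2 symbol, 1 ε)
  (pq)* → 7 transitions (2 symbol, 5 ε)
  s|(pq)* → 12 transitions (3 symbol, 9 ε)
  r|q → 6 transitions (2 symbol, 4 ε)
  p(r|q) → 8 transitions (3 symbol, 5 ε)
  (p(r|q))* → 12 transitions (3 symbol, 9 ε)
  (s|(pq)*)(p(r|q))* → 25 transitions (6 symbol, 19 ε)
  (s|(pq)*)(p(r|q))*|q → 30 transitions (7 symbol, 23 ε)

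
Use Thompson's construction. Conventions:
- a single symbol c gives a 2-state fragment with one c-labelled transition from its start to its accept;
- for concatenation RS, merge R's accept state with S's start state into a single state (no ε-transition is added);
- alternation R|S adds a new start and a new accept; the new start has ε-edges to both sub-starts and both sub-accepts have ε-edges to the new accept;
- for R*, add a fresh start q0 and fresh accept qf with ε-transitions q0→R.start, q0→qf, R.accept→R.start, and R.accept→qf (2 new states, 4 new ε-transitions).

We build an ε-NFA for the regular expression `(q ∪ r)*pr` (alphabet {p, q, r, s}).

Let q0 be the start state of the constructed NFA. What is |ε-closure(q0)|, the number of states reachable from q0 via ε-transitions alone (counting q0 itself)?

Let C(F) = |ε-closure(F.start)| within fragment F, and note whether F accepts ε. Symbol fragments have C = 1 and do not accept ε. Then:
  q ∪ r → new start ε-reaches every alternative's start; none of them accept ε, so the new accept is not reached: C = 1 + 1 + 1 = 3
  (q ∪ r)* → new start has ε-edges to the inner start and to the new accept, so C = 2 + 3 = 5
  (q ∪ r)*pr → C = 5 + (1−1) = 5 (closure spills across the concat boundary because the left factor accepts ε)

5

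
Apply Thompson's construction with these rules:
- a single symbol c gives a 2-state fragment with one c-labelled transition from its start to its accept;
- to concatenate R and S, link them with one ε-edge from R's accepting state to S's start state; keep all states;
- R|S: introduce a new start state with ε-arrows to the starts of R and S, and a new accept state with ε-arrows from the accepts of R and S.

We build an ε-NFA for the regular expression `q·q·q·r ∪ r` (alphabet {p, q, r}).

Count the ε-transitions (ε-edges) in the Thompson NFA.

By structural recursion:
Each of the 5 symbol leaves contributes 0 ε-transitions.
  q·q·q·r → 3 ε-transitions
  q·q·q·r ∪ r → 7 ε-transitions

7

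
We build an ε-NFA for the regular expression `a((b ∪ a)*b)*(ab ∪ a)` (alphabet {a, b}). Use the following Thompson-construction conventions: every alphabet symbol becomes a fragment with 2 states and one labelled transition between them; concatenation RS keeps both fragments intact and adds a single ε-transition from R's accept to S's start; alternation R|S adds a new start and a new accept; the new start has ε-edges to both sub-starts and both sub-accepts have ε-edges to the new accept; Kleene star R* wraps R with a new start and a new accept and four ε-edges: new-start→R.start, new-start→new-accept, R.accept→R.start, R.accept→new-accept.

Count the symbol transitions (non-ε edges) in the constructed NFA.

7

Bottom-up over the parse tree:
Each of the 7 symbol leaves contributes exactly 1 symbol transition.
  b ∪ a — 2 symbol transitions
  (b ∪ a)* — 2 symbol transitions
  (b ∪ a)*b — 3 symbol transitions
  ((b ∪ a)*b)* — 3 symbol transitions
  ab — 2 symbol transitions
  ab ∪ a — 3 symbol transitions
  a((b ∪ a)*b)*(ab ∪ a) — 7 symbol transitions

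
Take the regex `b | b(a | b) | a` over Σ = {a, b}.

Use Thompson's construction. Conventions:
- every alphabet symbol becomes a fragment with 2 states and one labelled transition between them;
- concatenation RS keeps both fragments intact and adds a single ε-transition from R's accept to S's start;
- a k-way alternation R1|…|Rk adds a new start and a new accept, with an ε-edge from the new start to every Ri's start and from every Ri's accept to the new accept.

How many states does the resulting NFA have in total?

Per subexpression:
Each of the 5 symbol leaves contributes a 2-state fragment.
  a | b → 6 states
  b(a | b) → 8 states
  b | b(a | b) | a → 14 states

14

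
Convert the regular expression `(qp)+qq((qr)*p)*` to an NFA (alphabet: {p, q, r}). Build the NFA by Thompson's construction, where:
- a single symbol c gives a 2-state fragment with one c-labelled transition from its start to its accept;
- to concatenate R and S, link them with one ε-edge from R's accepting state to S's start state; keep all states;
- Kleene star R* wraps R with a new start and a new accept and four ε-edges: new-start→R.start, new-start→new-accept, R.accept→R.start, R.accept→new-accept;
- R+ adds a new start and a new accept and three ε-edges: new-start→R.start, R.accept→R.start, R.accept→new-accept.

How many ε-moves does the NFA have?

17

Bottom-up over the parse tree:
Each of the 7 symbol leaves contributes 0 ε-transitions.
  qp → 1 ε-transition
  (qp)+ → 4 ε-transitions
  qr → 1 ε-transition
  (qr)* → 5 ε-transitions
  (qr)*p → 6 ε-transitions
  ((qr)*p)* → 10 ε-transitions
  (qp)+qq((qr)*p)* → 17 ε-transitions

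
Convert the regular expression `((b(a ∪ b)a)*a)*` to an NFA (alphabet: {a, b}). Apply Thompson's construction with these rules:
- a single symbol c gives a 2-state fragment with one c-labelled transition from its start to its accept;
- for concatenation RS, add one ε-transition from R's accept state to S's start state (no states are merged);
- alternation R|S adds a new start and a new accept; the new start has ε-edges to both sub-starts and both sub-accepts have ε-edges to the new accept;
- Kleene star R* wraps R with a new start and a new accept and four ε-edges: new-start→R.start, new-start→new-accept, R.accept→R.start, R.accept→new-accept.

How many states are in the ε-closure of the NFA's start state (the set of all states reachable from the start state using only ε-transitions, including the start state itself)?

6

Compute the ε-closure size of each fragment's start state recursively; a symbol fragment's start has no outgoing ε-edge, so its closure is just itself (size 1).
  a ∪ b : C = 1 + 1 + 1 = 3 (the new accept is not ε-reachable since no branch accepts ε)
  b(a ∪ b)a : same as the first factor's closure: C = 1
  (b(a ∪ b)a)* : C = 1 (new start) + 1 (body) + 1 (new accept) = 3
  (b(a ∪ b)a)*a : C = 3 + 1 = 4 (closure spills across the concat boundary because the left factor accepts ε)
  ((b(a ∪ b)a)*a)* : C = 1 (new start) + 4 (body) + 1 (new accept) = 6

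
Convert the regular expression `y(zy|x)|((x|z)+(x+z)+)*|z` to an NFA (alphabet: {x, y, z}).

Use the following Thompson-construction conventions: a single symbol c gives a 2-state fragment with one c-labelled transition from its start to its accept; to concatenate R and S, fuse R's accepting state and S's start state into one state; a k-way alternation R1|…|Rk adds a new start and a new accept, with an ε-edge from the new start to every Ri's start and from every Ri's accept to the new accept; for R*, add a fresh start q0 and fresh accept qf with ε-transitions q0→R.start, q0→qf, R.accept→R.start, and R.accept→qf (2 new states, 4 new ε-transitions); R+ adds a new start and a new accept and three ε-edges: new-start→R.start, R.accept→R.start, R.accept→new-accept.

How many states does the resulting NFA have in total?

28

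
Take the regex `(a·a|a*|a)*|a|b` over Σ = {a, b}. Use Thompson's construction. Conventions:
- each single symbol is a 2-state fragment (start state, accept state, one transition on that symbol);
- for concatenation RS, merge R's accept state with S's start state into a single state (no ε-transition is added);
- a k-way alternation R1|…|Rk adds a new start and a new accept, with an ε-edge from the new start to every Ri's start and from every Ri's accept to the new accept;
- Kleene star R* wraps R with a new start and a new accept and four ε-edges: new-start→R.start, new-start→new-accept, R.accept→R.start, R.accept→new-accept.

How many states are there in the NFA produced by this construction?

Building bottom-up:
Each of the 6 symbol leaves contributes a 2-state fragment.
  a·a — 3 states
  a* — 4 states
  a·a|a*|a — 11 states
  (a·a|a*|a)* — 13 states
  (a·a|a*|a)*|a|b — 19 states

19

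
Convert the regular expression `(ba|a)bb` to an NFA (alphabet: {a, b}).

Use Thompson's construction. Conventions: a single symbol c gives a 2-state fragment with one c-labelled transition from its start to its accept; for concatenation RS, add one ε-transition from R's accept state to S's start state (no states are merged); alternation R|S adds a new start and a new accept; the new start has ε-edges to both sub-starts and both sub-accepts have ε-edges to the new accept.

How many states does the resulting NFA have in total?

12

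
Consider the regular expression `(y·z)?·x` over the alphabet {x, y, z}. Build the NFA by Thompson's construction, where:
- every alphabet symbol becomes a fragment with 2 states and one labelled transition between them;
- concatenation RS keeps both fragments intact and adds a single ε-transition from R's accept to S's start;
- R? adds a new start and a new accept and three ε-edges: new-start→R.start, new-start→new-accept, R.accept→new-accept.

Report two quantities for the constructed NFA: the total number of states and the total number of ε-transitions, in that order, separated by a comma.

By structural recursion:
Each of the 3 symbol leaves contributes 2 states and 0 ε-transitions.
  y·z → 4 states, 1 ε-transition
  (y·z)? → 6 states, 4 ε-transitions
  (y·z)?·x → 8 states, 5 ε-transitions

8, 5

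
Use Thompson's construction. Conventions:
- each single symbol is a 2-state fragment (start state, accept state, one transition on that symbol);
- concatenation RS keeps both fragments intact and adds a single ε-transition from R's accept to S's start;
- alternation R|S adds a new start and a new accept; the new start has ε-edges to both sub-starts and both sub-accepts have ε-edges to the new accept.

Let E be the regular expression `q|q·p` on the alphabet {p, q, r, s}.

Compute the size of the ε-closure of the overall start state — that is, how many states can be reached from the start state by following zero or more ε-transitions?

Compute the ε-closure size of each fragment's start state recursively; a symbol fragment's start has no outgoing ε-edge, so its closure is just itself (size 1).
  q·p — same as the first factor's closure: |closure| = 1
  q|q·p — |closure| = 1 + 1 + 1 = 3 (the new accept is not ε-reachable since no branch accepts ε)

3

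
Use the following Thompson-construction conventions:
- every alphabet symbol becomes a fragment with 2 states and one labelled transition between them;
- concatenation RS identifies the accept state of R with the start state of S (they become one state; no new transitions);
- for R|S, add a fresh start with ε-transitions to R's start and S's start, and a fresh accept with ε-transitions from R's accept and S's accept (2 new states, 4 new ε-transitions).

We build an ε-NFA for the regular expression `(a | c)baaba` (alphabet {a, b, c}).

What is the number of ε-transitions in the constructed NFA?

4

Recursing over subexpressions:
Each of the 7 symbol leaves contributes 0 ε-transitions.
  a | c : 4 ε-transitions
  (a | c)baaba : 4 ε-transitions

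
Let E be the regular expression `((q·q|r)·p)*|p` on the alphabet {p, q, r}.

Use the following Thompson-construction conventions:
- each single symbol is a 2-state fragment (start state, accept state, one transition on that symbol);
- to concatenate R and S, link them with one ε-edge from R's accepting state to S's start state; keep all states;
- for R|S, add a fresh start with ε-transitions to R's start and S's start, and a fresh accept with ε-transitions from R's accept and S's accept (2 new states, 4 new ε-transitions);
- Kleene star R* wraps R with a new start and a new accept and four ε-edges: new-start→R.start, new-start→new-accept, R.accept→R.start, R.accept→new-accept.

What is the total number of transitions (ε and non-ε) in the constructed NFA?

Bottom-up over the parse tree:
Each of the 5 symbol leaves contributes 1 transition (1 symbol, 0 ε).
  q·q : 3 transitions (2 symbol, 1 ε)
  q·q|r : 8 transitions (3 symbol, 5 ε)
  (q·q|r)·p : 10 transitions (4 symbol, 6 ε)
  ((q·q|r)·p)* : 14 transitions (4 symbol, 10 ε)
  ((q·q|r)·p)*|p : 19 transitions (5 symbol, 14 ε)

19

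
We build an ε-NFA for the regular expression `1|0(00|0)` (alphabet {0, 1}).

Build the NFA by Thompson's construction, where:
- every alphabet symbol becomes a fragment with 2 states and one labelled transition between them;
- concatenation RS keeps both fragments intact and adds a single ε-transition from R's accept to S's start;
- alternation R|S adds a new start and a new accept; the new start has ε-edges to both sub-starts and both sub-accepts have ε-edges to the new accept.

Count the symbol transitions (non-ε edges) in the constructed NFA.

5

Building bottom-up:
Each of the 5 symbol leaves contributes exactly 1 symbol transition.
  00 : 2 symbol transitions
  00|0 : 3 symbol transitions
  0(00|0) : 4 symbol transitions
  1|0(00|0) : 5 symbol transitions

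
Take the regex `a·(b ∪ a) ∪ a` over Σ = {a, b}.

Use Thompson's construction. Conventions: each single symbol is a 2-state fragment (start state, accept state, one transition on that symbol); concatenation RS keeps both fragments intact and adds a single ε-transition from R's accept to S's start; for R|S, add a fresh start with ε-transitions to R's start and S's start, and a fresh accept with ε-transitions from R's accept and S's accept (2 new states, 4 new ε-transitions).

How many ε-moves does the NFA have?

Building bottom-up:
Each of the 4 symbol leaves contributes 0 ε-transitions.
  b ∪ a — 4 ε-transitions
  a·(b ∪ a) — 5 ε-transitions
  a·(b ∪ a) ∪ a — 9 ε-transitions

9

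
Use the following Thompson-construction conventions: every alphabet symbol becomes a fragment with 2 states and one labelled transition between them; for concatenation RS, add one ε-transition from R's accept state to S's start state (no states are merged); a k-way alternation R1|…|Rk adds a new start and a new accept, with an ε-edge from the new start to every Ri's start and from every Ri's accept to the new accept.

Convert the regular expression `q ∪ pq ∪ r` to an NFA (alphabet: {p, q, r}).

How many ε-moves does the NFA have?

7

Recursing over subexpressions:
Each of the 4 symbol leaves contributes 0 ε-transitions.
  pq = 1 ε-transition
  q ∪ pq ∪ r = 7 ε-transitions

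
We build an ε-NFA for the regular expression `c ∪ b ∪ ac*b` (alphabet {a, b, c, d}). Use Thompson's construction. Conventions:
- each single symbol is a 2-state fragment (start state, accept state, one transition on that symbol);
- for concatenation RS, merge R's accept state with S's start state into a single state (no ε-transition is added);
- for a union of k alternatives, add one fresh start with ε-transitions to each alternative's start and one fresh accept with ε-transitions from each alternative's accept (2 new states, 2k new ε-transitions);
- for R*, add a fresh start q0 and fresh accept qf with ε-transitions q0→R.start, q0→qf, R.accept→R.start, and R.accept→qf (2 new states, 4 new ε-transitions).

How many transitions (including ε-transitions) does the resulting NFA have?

Building bottom-up:
Each of the 5 symbol leaves contributes 1 transition (1 symbol, 0 ε).
  c* — 5 transitions (1 symbol, 4 ε)
  ac*b — 7 transitions (3 symbol, 4 ε)
  c ∪ b ∪ ac*b — 15 transitions (5 symbol, 10 ε)

15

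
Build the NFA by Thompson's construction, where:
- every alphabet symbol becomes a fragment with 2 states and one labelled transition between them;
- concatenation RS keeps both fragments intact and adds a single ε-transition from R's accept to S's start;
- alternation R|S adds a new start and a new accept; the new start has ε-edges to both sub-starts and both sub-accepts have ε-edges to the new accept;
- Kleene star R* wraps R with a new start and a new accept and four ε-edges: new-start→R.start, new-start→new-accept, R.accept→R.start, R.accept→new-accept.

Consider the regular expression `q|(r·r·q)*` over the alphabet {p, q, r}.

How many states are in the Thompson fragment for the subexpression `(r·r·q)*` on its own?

8

Fragment for `(r·r·q)*`:
Each of the 3 symbol leaves contributes a 2-state fragment.
  r·r·q = 6 states
  (r·r·q)* = 8 states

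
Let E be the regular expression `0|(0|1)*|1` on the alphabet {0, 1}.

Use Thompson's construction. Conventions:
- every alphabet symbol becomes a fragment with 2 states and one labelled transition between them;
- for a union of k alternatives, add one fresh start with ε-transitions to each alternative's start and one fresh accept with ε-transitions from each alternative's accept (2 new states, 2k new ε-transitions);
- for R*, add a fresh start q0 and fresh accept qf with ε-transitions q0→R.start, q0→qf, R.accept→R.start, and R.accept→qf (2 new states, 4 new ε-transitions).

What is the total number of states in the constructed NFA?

14

Building bottom-up:
Each of the 4 symbol leaves contributes a 2-state fragment.
  0|1 — 6 states
  (0|1)* — 8 states
  0|(0|1)*|1 — 14 states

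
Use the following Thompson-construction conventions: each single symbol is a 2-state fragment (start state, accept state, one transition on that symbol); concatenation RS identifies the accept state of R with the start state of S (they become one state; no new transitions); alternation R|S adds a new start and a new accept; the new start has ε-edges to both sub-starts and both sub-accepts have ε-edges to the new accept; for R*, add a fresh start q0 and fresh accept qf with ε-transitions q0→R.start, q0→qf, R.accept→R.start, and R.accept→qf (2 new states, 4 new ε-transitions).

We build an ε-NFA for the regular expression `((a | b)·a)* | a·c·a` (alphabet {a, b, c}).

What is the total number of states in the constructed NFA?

15

Per subexpression:
Each of the 6 symbol leaves contributes a 2-state fragment.
  a | b : 6 states
  (a | b)·a : 7 states
  ((a | b)·a)* : 9 states
  a·c·a : 4 states
  ((a | b)·a)* | a·c·a : 15 states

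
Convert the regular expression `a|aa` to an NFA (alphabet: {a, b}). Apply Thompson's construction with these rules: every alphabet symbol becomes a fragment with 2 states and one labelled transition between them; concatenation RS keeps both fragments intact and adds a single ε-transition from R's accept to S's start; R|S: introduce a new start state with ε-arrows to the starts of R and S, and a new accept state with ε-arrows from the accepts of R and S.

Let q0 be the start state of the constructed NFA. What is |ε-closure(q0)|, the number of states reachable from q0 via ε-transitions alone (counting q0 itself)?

3

Compute the ε-closure size of each fragment's start state recursively; a symbol fragment's start has no outgoing ε-edge, so its closure is just itself (size 1).
  aa : same as the first factor's closure: |ε-closure| = 1
  a|aa : new start ε-reaches every alternative's start; none of them accept ε, so the new accept is not reached: |ε-closure| = 1 + 1 + 1 = 3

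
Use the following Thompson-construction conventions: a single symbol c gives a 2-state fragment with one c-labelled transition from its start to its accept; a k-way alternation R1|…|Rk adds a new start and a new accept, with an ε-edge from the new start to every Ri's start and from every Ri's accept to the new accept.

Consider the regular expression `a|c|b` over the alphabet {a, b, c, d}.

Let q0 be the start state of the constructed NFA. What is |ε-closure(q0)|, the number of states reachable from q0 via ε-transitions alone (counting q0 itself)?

Let C(F) = |ε-closure(F.start)| within fragment F, and note whether F accepts ε. Symbol fragments have C = 1 and do not accept ε. Then:
  a|c|b → |ε-closure| = 1 + 1 + 1 + 1 = 4 (the new accept is not ε-reachable since no branch accepts ε)

4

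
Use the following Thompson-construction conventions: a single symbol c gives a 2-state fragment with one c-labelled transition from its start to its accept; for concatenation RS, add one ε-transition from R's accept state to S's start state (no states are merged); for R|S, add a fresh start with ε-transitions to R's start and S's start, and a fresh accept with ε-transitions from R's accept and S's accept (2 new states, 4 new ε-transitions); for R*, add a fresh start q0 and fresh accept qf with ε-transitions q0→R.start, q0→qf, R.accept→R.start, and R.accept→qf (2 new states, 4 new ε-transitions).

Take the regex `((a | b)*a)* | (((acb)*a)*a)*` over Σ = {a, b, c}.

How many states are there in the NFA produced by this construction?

30

Building bottom-up:
Each of the 8 symbol leaves contributes a 2-state fragment.
  a | b : 6 states
  (a | b)* : 8 states
  (a | b)*a : 10 states
  ((a | b)*a)* : 12 states
  acb : 6 states
  (acb)* : 8 states
  (acb)*a : 10 states
  ((acb)*a)* : 12 states
  ((acb)*a)*a : 14 states
  (((acb)*a)*a)* : 16 states
  ((a | b)*a)* | (((acb)*a)*a)* : 30 states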